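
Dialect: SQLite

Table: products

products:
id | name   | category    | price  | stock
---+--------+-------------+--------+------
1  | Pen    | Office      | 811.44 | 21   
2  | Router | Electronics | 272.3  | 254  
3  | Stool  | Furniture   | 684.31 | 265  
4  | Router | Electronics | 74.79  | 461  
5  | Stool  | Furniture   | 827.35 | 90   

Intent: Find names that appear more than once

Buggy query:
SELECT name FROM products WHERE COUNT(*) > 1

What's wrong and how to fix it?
Bug: WHERE can't reference COUNT(*); aggregates are computed after WHERE

Fix: Group first, then use HAVING for the count condition

Corrected query:
SELECT name FROM products GROUP BY name HAVING COUNT(*) > 1

Result:
name  
------
Router
Stool 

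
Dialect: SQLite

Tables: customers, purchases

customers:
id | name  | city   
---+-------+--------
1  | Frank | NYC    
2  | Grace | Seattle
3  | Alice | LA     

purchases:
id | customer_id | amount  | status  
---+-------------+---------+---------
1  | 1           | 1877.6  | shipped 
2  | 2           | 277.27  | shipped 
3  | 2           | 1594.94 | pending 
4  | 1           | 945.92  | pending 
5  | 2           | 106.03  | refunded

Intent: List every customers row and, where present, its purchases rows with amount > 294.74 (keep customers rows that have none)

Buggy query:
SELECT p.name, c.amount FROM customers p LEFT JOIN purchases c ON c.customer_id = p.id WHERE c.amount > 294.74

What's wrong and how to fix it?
Bug: Filtering c.amount in WHERE discards the NULL rows produced by LEFT JOIN, turning it into an inner join

Fix: Move the right-table condition into the ON clause so unmatched parents are kept

Corrected query:
SELECT p.name, c.amount FROM customers p LEFT JOIN purchases c ON c.customer_id = p.id AND c.amount > 294.74

Result:
name  | amount 
------+--------
Frank | 945.92 
Frank | 1877.6 
Grace | 1594.94
Alice | NULL   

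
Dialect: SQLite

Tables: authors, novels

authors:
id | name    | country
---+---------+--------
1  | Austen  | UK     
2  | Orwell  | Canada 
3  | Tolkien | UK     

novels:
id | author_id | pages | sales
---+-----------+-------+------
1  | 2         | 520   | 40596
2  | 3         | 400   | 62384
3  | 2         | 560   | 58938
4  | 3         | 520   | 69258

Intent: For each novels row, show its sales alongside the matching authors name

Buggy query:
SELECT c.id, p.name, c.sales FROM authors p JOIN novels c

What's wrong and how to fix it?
Bug: JOIN with no ON clause produces a cartesian product; every novels row pairs with every authors row

Fix: Specify the join condition linking the foreign key to the parent id

Corrected query:
SELECT c.id, p.name, c.sales FROM authors p JOIN novels c ON c.author_id = p.id

Result:
id | name    | sales
---+---------+------
1  | Orwell  | 40596
2  | Tolkien | 62384
3  | Orwell  | 58938
4  | Tolkien | 69258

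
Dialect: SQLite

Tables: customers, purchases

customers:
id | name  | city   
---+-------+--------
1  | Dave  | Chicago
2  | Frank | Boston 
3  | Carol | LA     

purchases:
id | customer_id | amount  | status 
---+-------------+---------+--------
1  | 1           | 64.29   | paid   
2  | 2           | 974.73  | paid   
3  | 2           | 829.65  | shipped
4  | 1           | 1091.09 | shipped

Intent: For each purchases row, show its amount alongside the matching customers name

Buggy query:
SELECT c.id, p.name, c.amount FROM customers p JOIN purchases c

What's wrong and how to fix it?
Bug: Missing join condition: each purchases row is matched to all customers rows instead of just its own

Fix: Add ON c.customer_id = p.id to the JOIN

Corrected query:
SELECT c.id, p.name, c.amount FROM customers p JOIN purchases c ON c.customer_id = p.id

Result:
id | name  | amount 
---+-------+--------
1  | Dave  | 64.29  
2  | Frank | 974.73 
3  | Frank | 829.65 
4  | Dave  | 1091.09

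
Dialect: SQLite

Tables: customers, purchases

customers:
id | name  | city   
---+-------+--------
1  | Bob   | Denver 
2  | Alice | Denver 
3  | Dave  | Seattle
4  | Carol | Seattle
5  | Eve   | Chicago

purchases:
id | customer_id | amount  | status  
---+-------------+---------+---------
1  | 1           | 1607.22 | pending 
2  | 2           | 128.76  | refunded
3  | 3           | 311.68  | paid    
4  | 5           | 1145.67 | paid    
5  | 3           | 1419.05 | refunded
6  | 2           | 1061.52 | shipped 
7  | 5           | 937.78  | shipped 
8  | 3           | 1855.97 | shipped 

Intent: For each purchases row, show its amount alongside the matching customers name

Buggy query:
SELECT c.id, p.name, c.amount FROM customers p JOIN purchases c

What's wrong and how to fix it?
Bug: JOIN with no ON clause produces a cartesian product; every purchases row pairs with every customers row

Fix: Specify the join condition linking the foreign key to the parent id

Corrected query:
SELECT c.id, p.name, c.amount FROM customers p JOIN purchases c ON c.customer_id = p.id

Result:
id | name  | amount 
---+-------+--------
1  | Bob   | 1607.22
2  | Alice | 128.76 
3  | Dave  | 311.68 
4  | Eve   | 1145.67
5  | Dave  | 1419.05
6  | Alice | 1061.52
7  | Eve   | 937.78 
8  | Dave  | 1855.97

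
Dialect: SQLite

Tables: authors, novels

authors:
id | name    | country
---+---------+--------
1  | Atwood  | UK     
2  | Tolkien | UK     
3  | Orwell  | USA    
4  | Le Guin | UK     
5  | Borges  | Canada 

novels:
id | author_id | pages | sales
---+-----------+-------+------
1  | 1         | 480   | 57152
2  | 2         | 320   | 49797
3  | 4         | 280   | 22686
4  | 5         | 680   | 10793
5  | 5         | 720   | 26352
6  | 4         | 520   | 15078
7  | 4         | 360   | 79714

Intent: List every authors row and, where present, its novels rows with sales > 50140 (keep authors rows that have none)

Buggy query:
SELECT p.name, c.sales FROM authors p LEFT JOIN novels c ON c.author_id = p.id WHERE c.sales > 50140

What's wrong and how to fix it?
Bug: Filtering c.sales in WHERE discards the NULL rows produced by LEFT JOIN, turning it into an inner join

Fix: Put 'c.sales > 50140' in the JOIN's ON clause instead of WHERE

Corrected query:
SELECT p.name, c.sales FROM authors p LEFT JOIN novels c ON c.author_id = p.id AND c.sales > 50140

Result:
name    | sales
--------+------
Atwood  | 57152
Tolkien | NULL 
Orwell  | NULL 
Le Guin | 79714
Borges  | NULL 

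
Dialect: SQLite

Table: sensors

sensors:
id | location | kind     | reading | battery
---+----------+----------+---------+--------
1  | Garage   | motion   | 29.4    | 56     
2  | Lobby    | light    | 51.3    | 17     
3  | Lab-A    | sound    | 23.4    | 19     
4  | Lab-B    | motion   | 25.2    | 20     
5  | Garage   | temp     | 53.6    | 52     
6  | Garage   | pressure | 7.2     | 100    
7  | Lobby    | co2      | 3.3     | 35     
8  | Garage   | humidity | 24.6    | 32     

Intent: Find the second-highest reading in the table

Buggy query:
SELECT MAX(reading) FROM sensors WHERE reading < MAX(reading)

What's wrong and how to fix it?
Bug: The inner MAX is an aggregate inside WHERE, which is not allowed

Fix: Put the inner MAX in a scalar subquery

Corrected query:
SELECT MAX(reading) FROM sensors WHERE reading < (SELECT MAX(reading) FROM sensors)

Result:
MAX(reading)
------------
51.3        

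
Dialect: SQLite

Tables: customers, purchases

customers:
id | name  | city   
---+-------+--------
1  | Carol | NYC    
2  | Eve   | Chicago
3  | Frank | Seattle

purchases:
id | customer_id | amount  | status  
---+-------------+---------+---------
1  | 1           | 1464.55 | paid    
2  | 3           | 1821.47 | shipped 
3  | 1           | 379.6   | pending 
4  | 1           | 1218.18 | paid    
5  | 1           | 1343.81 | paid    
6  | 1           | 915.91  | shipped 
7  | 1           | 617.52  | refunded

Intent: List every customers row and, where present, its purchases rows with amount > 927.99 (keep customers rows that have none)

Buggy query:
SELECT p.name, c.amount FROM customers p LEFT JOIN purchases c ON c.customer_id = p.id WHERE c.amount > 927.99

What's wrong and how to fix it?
Bug: Filtering c.amount in WHERE discards the NULL rows produced by LEFT JOIN, turning it into an inner join

Fix: Move the right-table condition into the ON clause so unmatched parents are kept

Corrected query:
SELECT p.name, c.amount FROM customers p LEFT JOIN purchases c ON c.customer_id = p.id AND c.amount > 927.99

Result:
name  | amount 
------+--------
Carol | 1218.18
Carol | 1343.81
Carol | 1464.55
Eve   | NULL   
Frank | 1821.47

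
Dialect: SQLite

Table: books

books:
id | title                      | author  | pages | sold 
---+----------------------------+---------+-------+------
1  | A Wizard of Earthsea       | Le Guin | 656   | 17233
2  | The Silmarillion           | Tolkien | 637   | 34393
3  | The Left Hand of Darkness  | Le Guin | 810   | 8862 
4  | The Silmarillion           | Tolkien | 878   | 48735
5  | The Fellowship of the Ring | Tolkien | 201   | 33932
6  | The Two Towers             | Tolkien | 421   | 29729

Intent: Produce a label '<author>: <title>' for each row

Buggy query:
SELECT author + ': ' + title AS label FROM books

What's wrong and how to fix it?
Bug: SQLite uses || for string concatenation; + coerces text to numbers (yielding 0)

Fix: Use the || operator for string concatenation

Corrected query:
SELECT author || ': ' || title AS label FROM books

Result:
label                              
-----------------------------------
Le Guin: A Wizard of Earthsea      
Tolkien: The Silmarillion          
Le Guin: The Left Hand of Darkness 
Tolkien: The Silmarillion          
Tolkien: The Fellowship of the Ring
Tolkien: The Two Towers            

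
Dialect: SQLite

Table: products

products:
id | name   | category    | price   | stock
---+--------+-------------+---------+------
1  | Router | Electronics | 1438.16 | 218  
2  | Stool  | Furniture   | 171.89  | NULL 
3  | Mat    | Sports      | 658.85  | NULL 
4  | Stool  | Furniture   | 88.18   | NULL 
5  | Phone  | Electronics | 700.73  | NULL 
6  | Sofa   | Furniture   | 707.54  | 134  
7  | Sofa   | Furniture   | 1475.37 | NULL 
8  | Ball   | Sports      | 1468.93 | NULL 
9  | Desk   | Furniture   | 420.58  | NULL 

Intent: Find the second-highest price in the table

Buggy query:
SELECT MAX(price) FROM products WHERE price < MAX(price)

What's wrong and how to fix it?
Bug: MAX(price) on the right of the comparison is an aggregate-in-WHERE error

Fix: Compute the overall MAX in a subquery, then take MAX of rows below it

Corrected query:
SELECT MAX(price) FROM products WHERE price < (SELECT MAX(price) FROM products)

Result:
MAX(price)
----------
1468.93   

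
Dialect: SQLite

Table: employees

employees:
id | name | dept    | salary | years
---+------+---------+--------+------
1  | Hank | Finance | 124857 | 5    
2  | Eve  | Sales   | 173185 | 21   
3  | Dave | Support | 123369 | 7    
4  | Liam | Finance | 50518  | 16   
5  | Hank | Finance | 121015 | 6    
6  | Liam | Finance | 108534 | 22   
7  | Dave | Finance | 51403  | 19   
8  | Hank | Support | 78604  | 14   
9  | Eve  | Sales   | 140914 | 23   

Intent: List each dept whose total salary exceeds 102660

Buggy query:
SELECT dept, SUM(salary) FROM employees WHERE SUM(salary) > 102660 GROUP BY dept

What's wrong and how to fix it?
Bug: SUM(salary) is an aggregate, but WHERE filters rows before aggregation

Fix: Move the aggregate condition to a HAVING clause

Corrected query:
SELECT dept, SUM(salary) FROM employees GROUP BY dept HAVING SUM(salary) > 102660

Result:
dept    | SUM(salary)
--------+------------
Finance | 456327     
Sales   | 314099     
Support | 201973     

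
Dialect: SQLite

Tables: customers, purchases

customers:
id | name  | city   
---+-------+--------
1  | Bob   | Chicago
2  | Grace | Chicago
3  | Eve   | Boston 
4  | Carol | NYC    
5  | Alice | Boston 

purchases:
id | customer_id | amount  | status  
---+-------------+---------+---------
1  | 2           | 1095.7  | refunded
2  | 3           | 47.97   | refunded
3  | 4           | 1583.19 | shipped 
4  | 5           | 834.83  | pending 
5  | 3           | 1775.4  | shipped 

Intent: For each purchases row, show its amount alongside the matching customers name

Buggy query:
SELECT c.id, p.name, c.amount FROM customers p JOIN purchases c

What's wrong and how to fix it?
Bug: Missing join condition: each purchases row is matched to all customers rows instead of just its own

Fix: Specify the join condition linking the foreign key to the parent id

Corrected query:
SELECT c.id, p.name, c.amount FROM customers p JOIN purchases c ON c.customer_id = p.id

Result:
id | name  | amount 
---+-------+--------
1  | Grace | 1095.7 
2  | Eve   | 47.97  
3  | Carol | 1583.19
4  | Alice | 834.83 
5  | Eve   | 1775.4 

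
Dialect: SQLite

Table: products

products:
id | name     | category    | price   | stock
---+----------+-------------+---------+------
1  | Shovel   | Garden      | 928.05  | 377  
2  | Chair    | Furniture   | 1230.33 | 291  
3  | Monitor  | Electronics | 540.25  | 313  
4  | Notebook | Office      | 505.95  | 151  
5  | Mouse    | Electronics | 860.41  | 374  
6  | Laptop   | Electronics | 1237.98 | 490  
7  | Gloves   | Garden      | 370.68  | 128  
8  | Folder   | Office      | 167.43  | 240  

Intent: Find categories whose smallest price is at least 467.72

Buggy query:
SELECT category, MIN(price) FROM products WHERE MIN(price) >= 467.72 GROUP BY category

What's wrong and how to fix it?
Bug: MIN() in WHERE is a misuse of aggregate

Fix: Replace WHERE with HAVING after the GROUP BY

Corrected query:
SELECT category, MIN(price) FROM products GROUP BY category HAVING MIN(price) >= 467.72

Result:
category    | MIN(price)
------------+-----------
Electronics | 540.25    
Furniture   | 1230.33   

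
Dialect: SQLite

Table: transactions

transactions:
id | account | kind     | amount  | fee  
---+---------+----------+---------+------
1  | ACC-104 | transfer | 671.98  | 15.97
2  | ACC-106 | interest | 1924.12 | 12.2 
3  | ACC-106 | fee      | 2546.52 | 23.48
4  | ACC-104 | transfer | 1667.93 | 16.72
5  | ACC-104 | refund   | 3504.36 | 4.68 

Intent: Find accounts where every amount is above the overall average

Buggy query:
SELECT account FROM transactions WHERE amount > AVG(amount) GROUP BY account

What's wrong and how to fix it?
Bug: AVG() is an aggregate; it can't sit directly in WHERE

Fix: Use a subquery for AVG and a HAVING MIN(...) filter so the condition holds for every row in the group

Corrected query:
SELECT account FROM transactions GROUP BY account HAVING MIN(amount) > (SELECT AVG(amount) FROM transactions)

Result:
(no rows)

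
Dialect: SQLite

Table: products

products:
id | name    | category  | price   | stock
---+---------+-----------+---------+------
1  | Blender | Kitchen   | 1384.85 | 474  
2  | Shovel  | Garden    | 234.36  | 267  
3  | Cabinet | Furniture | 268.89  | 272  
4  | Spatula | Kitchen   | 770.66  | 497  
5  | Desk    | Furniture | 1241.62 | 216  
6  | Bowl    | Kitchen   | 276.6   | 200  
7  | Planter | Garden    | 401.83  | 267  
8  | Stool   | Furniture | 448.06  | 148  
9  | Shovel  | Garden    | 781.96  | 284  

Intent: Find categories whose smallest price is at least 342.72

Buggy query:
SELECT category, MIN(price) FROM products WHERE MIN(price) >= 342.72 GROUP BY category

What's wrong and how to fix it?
Bug: MIN() in WHERE is a misuse of aggregate

Fix: Replace WHERE with HAVING after the GROUP BY

Corrected query:
SELECT category, MIN(price) FROM products GROUP BY category HAVING MIN(price) >= 342.72

Result:
(no rows)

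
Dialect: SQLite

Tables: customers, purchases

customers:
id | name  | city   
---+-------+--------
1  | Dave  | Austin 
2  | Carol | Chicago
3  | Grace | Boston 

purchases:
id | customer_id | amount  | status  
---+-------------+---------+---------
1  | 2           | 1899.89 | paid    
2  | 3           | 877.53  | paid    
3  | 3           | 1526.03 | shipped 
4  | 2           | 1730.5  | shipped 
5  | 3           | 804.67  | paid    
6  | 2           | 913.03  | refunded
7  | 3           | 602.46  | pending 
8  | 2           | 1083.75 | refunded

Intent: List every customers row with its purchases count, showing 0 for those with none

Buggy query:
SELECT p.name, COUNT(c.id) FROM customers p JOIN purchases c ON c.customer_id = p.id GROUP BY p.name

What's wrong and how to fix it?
Bug: INNER JOIN drops customers rows that have no matching purchases rows

Fix: Switch to LEFT JOIN to retain unmatched parent rows

Corrected query:
SELECT p.name, COUNT(c.id) FROM customers p LEFT JOIN purchases c ON c.customer_id = p.id GROUP BY p.name

Result:
name  | COUNT(c.id)
------+------------
Carol | 4          
Dave  | 0          
Grace | 4          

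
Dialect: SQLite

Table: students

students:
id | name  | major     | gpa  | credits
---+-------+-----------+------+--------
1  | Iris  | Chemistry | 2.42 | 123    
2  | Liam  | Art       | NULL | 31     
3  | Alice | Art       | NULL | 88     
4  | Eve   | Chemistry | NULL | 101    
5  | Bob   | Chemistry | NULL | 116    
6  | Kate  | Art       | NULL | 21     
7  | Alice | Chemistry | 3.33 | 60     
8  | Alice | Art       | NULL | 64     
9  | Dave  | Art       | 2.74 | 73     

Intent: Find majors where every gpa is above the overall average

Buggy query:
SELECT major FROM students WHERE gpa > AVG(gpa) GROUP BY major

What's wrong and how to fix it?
Bug: WHERE evaluates per row before aggregation, so AVG() is unavailable

Fix: Use a subquery for AVG and a HAVING MIN(...) filter so the condition holds for every row in the group

Corrected query:
SELECT major FROM students GROUP BY major HAVING MIN(gpa) > (SELECT AVG(gpa) FROM students)

Result:
(no rows)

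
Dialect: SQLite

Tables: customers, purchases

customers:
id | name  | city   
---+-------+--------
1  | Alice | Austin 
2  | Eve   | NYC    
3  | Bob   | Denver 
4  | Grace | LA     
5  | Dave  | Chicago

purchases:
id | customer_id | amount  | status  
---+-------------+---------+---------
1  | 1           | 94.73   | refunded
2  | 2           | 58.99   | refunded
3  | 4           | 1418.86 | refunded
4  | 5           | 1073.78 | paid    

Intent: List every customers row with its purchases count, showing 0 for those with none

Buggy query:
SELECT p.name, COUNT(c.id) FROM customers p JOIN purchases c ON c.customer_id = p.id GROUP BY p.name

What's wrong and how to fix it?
Bug: INNER JOIN drops customers rows that have no matching purchases rows

Fix: Switch to LEFT JOIN to retain unmatched parent rows

Corrected query:
SELECT p.name, COUNT(c.id) FROM customers p LEFT JOIN purchases c ON c.customer_id = p.id GROUP BY p.name

Result:
name  | COUNT(c.id)
------+------------
Alice | 1          
Bob   | 0          
Dave  | 1          
Eve   | 1          
Grace | 1          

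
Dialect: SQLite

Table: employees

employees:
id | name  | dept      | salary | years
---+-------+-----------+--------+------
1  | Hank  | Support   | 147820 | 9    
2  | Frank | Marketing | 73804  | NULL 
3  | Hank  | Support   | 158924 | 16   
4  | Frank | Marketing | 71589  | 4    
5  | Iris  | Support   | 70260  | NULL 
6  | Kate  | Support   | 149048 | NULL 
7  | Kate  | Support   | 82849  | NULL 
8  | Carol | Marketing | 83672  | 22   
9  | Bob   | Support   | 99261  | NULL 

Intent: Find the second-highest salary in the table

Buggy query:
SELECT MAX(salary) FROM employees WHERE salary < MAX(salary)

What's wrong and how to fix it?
Bug: MAX(salary) on the right of the comparison is an aggregate-in-WHERE error

Fix: Compute the overall MAX in a subquery, then take MAX of rows below it

Corrected query:
SELECT MAX(salary) FROM employees WHERE salary < (SELECT MAX(salary) FROM employees)

Result:
MAX(salary)
-----------
149048     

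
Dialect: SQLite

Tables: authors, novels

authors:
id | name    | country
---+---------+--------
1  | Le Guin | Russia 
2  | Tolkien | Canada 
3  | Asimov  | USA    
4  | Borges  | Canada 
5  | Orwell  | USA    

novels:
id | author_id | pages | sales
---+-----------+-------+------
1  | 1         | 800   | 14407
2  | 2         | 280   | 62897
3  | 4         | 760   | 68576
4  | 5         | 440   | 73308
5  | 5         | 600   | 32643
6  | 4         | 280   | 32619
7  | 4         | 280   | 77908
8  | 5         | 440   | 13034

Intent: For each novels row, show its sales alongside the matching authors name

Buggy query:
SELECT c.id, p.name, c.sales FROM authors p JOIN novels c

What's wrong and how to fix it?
Bug: JOIN with no ON clause produces a cartesian product; every novels row pairs with every authors row

Fix: Specify the join condition linking the foreign key to the parent id

Corrected query:
SELECT c.id, p.name, c.sales FROM authors p JOIN novels c ON c.author_id = p.id

Result:
id | name    | sales
---+---------+------
1  | Le Guin | 14407
2  | Tolkien | 62897
3  | Borges  | 68576
4  | Orwell  | 73308
5  | Orwell  | 32643
6  | Borges  | 32619
7  | Borges  | 77908
8  | Orwell  | 13034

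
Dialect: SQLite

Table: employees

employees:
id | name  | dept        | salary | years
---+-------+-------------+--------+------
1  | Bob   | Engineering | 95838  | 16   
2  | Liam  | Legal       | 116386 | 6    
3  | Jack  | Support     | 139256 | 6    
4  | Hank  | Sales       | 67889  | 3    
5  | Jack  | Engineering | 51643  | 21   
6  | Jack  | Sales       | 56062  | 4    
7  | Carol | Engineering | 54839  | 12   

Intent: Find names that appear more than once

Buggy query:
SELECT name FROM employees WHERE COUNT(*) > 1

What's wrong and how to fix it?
Bug: WHERE can't reference COUNT(*); aggregates are computed after WHERE

Fix: GROUP BY name, then filter groups with HAVING COUNT(*) > 1

Corrected query:
SELECT name FROM employees GROUP BY name HAVING COUNT(*) > 1

Result:
name
----
Jack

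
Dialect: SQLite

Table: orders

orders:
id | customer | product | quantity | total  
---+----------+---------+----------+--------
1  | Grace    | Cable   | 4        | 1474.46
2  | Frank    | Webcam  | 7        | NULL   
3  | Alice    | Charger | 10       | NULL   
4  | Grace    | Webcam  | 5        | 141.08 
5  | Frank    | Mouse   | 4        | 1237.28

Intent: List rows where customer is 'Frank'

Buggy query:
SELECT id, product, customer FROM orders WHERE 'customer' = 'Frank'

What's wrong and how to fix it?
Bug: 'customer' in single quotes is a string literal, not the column; the comparison is literal-vs-literal and never true

Fix: Reference the column as customer without single quotes

Corrected query:
SELECT id, product, customer FROM orders WHERE customer = 'Frank'

Result:
id | product | customer
---+---------+---------
2  | Webcam  | Frank   
5  | Mouse   | Frank   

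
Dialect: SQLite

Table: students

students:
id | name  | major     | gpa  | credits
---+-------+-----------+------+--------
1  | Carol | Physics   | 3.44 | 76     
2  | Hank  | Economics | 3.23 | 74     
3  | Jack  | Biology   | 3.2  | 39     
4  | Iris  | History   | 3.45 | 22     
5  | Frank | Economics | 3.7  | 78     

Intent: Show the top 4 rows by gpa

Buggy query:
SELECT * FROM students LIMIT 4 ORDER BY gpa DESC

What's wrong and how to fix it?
Bug: LIMIT must come after ORDER BY

Fix: Sort with ORDER BY, then apply LIMIT

Corrected query:
SELECT * FROM students ORDER BY gpa DESC LIMIT 4

Result:
id | name  | major     | gpa  | credits
---+-------+-----------+------+--------
5  | Frank | Economics | 3.7  | 78     
4  | Iris  | History   | 3.45 | 22     
1  | Carol | Physics   | 3.44 | 76     
2  | Hank  | Economics | 3.23 | 74     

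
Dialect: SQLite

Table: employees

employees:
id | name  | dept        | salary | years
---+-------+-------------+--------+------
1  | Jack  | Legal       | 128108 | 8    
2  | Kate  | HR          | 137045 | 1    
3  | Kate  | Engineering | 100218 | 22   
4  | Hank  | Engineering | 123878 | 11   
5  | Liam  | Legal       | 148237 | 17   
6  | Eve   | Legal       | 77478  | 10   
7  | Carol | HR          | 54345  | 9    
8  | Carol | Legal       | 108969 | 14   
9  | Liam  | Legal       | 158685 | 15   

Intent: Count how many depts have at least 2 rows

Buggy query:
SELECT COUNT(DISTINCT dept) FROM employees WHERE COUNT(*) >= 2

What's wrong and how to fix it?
Bug: COUNT(*) cannot appear in WHERE; the per-group count doesn't exist yet

Fix: Use a subquery that GROUPs and filters with HAVING, then count its rows

Corrected query:
SELECT COUNT(*) FROM (SELECT dept FROM employees GROUP BY dept HAVING COUNT(*) >= 2)

Result:
COUNT(*)
--------
3       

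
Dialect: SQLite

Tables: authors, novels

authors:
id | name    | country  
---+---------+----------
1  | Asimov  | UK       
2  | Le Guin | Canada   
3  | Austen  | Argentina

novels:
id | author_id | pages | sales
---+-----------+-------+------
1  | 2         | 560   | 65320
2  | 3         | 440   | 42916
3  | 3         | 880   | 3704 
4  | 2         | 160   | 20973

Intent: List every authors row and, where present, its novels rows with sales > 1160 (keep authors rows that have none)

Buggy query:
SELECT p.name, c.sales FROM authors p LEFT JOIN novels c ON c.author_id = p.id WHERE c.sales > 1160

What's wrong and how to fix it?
Bug: Filtering c.sales in WHERE discards the NULL rows produced by LEFT JOIN, turning it into an inner join

Fix: Move the right-table condition into the ON clause so unmatched parents are kept

Corrected query:
SELECT p.name, c.sales FROM authors p LEFT JOIN novels c ON c.author_id = p.id AND c.sales > 1160

Result:
name    | sales
--------+------
Asimov  | NULL 
Le Guin | 20973
Le Guin | 65320
Austen  | 3704 
Austen  | 42916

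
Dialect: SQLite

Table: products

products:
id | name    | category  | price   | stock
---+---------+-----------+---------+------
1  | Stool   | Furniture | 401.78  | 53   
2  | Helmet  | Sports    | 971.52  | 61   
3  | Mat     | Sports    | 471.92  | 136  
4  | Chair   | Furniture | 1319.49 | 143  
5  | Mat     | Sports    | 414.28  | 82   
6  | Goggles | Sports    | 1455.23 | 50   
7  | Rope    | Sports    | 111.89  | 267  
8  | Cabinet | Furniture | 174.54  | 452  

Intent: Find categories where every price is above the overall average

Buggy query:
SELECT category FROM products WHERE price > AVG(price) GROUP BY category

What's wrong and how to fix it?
Bug: AVG() is an aggregate; it can't sit directly in WHERE

Fix: Compute the overall average in a scalar subquery and compare each group's MIN against it in HAVING

Corrected query:
SELECT category FROM products GROUP BY category HAVING MIN(price) > (SELECT AVG(price) FROM products)

Result:
(no rows)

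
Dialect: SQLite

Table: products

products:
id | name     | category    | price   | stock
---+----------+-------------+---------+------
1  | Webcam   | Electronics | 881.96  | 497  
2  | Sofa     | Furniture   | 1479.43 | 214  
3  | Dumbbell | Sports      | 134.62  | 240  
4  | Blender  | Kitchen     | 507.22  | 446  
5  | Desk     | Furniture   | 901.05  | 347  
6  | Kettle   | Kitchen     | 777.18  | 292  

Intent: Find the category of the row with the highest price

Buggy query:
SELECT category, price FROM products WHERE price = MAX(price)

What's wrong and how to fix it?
Bug: MAX(price) is an aggregate and cannot be used directly in WHERE

Fix: Use a subquery: WHERE price = (SELECT MAX(price) FROM products)

Corrected query:
SELECT category, price FROM products WHERE price = (SELECT MAX(price) FROM products)

Result:
category  | price  
----------+--------
Furniture | 1479.43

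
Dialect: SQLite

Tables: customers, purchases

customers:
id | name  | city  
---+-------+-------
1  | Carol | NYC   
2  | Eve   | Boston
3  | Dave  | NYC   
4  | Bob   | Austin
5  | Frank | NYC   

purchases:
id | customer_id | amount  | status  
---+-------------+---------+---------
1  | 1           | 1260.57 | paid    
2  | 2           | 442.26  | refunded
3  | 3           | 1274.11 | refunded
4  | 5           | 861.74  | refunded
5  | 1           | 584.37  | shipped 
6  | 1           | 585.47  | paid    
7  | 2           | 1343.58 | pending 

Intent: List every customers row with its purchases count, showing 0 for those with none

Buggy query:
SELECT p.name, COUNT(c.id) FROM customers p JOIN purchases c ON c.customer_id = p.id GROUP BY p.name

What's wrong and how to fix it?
Bug: INNER JOIN drops customers rows that have no matching purchases rows

Fix: Switch to LEFT JOIN to retain unmatched parent rows

Corrected query:
SELECT p.name, COUNT(c.id) FROM customers p LEFT JOIN purchases c ON c.customer_id = p.id GROUP BY p.name

Result:
name  | COUNT(c.id)
------+------------
Bob   | 0          
Carol | 3          
Dave  | 1          
Eve   | 2          
Frank | 1          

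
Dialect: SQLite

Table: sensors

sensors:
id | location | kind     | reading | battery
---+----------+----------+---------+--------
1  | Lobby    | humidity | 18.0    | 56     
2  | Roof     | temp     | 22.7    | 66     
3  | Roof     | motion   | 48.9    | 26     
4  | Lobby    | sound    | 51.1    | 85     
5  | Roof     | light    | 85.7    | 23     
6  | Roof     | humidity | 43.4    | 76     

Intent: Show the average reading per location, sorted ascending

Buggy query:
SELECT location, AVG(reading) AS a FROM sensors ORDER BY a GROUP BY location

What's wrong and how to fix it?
Bug: ORDER BY appears before GROUP BY; SQL clause order requires GROUP BY first

Fix: Reorder: SELECT … FROM … GROUP BY … ORDER BY …

Corrected query:
SELECT location, AVG(reading) AS a FROM sensors GROUP BY location ORDER BY a

Result:
location | a     
---------+-------
Lobby    | 34.55 
Roof     | 50.175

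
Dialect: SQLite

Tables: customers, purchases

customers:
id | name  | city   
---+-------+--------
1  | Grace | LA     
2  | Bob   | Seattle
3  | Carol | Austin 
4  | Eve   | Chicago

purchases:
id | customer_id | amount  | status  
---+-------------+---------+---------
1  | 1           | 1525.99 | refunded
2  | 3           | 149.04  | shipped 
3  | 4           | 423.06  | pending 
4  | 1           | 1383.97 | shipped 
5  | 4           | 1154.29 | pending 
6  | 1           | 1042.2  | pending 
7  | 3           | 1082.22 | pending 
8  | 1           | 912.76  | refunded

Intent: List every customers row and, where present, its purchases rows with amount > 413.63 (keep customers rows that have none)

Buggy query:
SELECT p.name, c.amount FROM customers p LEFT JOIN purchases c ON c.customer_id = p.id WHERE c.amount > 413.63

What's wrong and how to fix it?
Bug: Filtering c.amount in WHERE discards the NULL rows produced by LEFT JOIN, turning it into an inner join

Fix: Move the right-table condition into the ON clause so unmatched parents are kept

Corrected query:
SELECT p.name, c.amount FROM customers p LEFT JOIN purchases c ON c.customer_id = p.id AND c.amount > 413.63

Result:
name  | amount 
------+--------
Grace | 912.76 
Grace | 1042.2 
Grace | 1383.97
Grace | 1525.99
Bob   | NULL   
Carol | 1082.22
Eve   | 423.06 
Eve   | 1154.29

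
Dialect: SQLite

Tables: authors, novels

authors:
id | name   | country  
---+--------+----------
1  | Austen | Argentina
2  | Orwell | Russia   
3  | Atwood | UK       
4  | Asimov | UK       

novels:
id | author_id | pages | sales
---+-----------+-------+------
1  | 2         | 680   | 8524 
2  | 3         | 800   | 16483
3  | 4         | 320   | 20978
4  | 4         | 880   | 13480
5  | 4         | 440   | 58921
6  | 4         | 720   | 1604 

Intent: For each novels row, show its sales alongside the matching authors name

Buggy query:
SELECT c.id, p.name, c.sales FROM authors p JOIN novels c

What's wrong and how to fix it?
Bug: JOIN with no ON clause produces a cartesian product; every novels row pairs with every authors row

Fix: Specify the join condition linking the foreign key to the parent id

Corrected query:
SELECT c.id, p.name, c.sales FROM authors p JOIN novels c ON c.author_id = p.id

Result:
id | name   | sales
---+--------+------
1  | Orwell | 8524 
2  | Atwood | 16483
3  | Asimov | 20978
4  | Asimov | 13480
5  | Asimov | 58921
6  | Asimov | 1604 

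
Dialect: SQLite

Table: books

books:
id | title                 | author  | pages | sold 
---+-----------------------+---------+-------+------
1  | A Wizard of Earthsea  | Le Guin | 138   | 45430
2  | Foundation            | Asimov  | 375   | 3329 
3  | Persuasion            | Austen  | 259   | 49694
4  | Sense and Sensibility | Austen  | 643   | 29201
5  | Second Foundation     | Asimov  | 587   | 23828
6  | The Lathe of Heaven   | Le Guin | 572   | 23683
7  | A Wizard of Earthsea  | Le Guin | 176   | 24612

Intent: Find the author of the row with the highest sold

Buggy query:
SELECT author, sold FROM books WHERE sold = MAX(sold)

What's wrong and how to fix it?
Bug: WHERE is evaluated per row; an aggregate over the whole table isn't defined there

Fix: Use a subquery: WHERE sold = (SELECT MAX(sold) FROM books)

Corrected query:
SELECT author, sold FROM books WHERE sold = (SELECT MAX(sold) FROM books)

Result:
author | sold 
-------+------
Austen | 49694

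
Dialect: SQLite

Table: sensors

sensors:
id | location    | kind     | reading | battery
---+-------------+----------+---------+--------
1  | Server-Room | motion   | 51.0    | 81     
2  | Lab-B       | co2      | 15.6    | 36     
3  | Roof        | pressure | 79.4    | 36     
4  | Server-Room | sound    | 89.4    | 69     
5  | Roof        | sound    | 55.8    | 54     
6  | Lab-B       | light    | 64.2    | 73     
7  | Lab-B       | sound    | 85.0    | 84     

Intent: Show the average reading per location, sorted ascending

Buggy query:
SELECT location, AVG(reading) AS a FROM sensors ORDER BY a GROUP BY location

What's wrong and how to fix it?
Bug: GROUP BY must precede ORDER BY

Fix: Reorder: SELECT … FROM … GROUP BY … ORDER BY …

Corrected query:
SELECT location, AVG(reading) AS a FROM sensors GROUP BY location ORDER BY a

Result:
location    | a        
------------+----------
Lab-B       | 54.933333
Roof        | 67.6     
Server-Room | 70.2     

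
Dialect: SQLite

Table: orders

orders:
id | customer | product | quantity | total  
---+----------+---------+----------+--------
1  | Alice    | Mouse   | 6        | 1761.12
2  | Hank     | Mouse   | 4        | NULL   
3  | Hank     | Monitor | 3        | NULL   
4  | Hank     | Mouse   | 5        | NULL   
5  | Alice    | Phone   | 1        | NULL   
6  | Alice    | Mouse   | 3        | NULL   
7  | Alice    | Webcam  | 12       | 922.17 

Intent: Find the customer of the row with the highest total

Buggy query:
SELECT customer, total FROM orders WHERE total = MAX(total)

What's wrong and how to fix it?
Bug: MAX(total) is an aggregate and cannot be used directly in WHERE

Fix: Wrap MAX in a scalar subquery so WHERE compares against a single value

Corrected query:
SELECT customer, total FROM orders WHERE total = (SELECT MAX(total) FROM orders)

Result:
customer | total  
---------+--------
Alice    | 1761.12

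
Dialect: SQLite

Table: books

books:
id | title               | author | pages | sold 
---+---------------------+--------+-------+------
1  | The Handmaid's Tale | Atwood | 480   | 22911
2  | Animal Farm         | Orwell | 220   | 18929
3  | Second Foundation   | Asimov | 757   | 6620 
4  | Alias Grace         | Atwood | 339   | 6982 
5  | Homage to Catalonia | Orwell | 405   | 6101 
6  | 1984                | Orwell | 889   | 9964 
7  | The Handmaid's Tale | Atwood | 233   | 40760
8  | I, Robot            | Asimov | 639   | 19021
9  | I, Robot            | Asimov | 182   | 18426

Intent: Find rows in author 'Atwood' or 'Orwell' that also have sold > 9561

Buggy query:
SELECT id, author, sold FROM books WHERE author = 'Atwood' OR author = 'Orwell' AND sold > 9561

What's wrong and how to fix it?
Bug: Without parentheses, AND is evaluated before OR, so the sold filter only applies to the 'Orwell' branch

Fix: Group the OR with parentheses (or use IN), then AND the threshold

Corrected query:
SELECT id, author, sold FROM books WHERE (author = 'Atwood' OR author = 'Orwell') AND sold > 9561

Result:
id | author | sold 
---+--------+------
1  | Atwood | 22911
2  | Orwell | 18929
6  | Orwell | 9964 
7  | Atwood | 40760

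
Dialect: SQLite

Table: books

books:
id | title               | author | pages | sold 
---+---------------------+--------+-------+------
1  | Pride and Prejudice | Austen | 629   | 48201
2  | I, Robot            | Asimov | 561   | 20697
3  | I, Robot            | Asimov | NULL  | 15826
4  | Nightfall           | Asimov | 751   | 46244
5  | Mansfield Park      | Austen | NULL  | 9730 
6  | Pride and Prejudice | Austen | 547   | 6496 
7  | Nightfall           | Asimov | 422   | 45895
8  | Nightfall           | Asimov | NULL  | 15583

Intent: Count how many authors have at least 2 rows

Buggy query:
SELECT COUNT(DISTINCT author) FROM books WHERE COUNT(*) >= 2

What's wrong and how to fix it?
Bug: COUNT(*) cannot appear in WHERE; the per-group count doesn't exist yet

Fix: Group first with HAVING COUNT(*) >= 2, then COUNT the resulting groups

Corrected query:
SELECT COUNT(*) FROM (SELECT author FROM books GROUP BY author HAVING COUNT(*) >= 2)

Result:
COUNT(*)
--------
2       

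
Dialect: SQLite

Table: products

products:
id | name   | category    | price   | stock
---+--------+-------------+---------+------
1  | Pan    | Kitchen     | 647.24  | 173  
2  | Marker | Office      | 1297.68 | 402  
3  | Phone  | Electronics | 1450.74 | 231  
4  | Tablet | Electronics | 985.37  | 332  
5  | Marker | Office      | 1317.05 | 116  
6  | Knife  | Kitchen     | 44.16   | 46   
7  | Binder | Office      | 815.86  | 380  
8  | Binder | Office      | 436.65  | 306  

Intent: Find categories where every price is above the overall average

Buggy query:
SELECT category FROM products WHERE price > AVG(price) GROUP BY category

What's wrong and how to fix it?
Bug: AVG() is an aggregate; it can't sit directly in WHERE

Fix: Compute the overall average in a scalar subquery and compare each group's MIN against it in HAVING

Corrected query:
SELECT category FROM products GROUP BY category HAVING MIN(price) > (SELECT AVG(price) FROM products)

Result:
category   
-----------
Electronics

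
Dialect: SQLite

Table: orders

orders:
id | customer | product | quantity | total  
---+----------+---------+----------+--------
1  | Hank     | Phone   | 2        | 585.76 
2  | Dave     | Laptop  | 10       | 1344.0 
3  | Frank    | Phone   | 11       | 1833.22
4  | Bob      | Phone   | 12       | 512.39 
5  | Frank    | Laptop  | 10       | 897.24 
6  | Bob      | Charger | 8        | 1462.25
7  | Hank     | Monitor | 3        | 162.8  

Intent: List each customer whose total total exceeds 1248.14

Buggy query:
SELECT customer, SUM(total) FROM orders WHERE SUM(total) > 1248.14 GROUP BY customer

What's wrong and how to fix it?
Bug: WHERE runs before GROUP BY, so aggregates aren't available there

Fix: Use HAVING (which filters groups after aggregation) instead of WHERE

Corrected query:
SELECT customer, SUM(total) FROM orders GROUP BY customer HAVING SUM(total) > 1248.14

Result:
customer | SUM(total)
---------+-----------
Bob      | 1974.64   
Dave     | 1344      
Frank    | 2730.46   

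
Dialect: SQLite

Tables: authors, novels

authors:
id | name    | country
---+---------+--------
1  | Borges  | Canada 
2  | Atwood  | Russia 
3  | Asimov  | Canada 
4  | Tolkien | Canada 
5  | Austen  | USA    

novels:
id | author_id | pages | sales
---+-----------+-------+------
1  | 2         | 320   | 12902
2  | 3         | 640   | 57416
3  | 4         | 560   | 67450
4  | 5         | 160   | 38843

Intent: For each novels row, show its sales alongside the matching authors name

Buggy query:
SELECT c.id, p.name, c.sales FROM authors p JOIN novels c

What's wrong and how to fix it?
Bug: Missing join condition: each novels row is matched to all authors rows instead of just its own

Fix: Add ON c.author_id = p.id to the JOIN

Corrected query:
SELECT c.id, p.name, c.sales FROM authors p JOIN novels c ON c.author_id = p.id

Result:
id | name    | sales
---+---------+------
1  | Atwood  | 12902
2  | Asimov  | 57416
3  | Tolkien | 67450
4  | Austen  | 38843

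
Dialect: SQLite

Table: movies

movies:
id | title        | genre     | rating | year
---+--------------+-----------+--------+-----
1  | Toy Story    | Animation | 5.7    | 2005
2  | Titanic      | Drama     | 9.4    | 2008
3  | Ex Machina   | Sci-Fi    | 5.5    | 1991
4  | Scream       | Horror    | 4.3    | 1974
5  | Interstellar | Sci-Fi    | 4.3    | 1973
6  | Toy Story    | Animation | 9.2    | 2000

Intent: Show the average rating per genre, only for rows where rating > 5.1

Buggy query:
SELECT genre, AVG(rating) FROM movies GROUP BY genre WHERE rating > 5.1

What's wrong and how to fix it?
Bug: WHERE cannot follow GROUP BY

Fix: Move the WHERE clause before GROUP BY

Corrected query:
SELECT genre, AVG(rating) FROM movies WHERE rating > 5.1 GROUP BY genre

Result:
genre     | AVG(rating)
----------+------------
Animation | 7.45       
Drama     | 9.4        
Sci-Fi    | 5.5        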